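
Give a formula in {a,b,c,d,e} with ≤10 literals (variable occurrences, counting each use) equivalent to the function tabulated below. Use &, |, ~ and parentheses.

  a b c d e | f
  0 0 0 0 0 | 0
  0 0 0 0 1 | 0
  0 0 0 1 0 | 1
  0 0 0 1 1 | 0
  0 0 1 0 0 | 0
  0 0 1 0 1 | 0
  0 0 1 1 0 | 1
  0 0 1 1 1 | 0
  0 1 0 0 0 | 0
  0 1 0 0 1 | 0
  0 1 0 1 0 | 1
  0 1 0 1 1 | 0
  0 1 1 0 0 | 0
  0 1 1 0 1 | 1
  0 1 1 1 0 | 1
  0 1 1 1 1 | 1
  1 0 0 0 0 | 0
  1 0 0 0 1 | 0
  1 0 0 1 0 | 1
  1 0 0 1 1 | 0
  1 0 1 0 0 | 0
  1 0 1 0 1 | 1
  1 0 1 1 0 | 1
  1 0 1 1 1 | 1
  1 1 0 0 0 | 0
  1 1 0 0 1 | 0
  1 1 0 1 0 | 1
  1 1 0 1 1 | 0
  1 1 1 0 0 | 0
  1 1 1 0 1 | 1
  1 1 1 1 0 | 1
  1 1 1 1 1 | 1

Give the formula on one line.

  (e & c) = 00000101000001010000010100000101
  (a | b) = 00000000111111111111111111111111
  ((a | b) & c) = 00000000000011110000111100001111
  ((e & c) & ((a | b) & c)) = 00000000000001010000010100000101
  ~e = 10101010101010101010101010101010
  ~b = 11111111000000001111111100000000
  (e & ~b) = 01010101000000000101010100000000
  (d | (e & ~b)) = 01110111001100110111011100110011
  (~e & (d | (e & ~b))) = 00100010001000100010001000100010
  (((e & c) & ((a | b) & c)) | (~e & (d | (e & ~b)))) = 00100010001001110010011100100111

(((e & c) & ((a | b) & c)) | (~e & (d | (e & ~b))))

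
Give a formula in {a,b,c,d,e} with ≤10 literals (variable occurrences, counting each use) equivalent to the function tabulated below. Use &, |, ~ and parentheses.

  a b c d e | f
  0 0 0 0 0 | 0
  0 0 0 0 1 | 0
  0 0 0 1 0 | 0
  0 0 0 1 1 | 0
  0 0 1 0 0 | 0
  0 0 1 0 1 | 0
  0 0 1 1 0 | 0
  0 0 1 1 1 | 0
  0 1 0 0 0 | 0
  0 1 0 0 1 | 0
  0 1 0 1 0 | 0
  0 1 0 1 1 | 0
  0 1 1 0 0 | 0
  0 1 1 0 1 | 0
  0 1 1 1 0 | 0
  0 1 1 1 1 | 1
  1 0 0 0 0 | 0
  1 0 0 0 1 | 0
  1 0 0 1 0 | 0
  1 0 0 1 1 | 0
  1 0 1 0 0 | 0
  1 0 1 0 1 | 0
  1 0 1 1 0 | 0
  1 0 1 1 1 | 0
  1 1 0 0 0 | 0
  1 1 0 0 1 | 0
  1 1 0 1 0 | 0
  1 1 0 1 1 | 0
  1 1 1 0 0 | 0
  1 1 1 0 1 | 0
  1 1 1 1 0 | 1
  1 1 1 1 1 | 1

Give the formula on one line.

  (c & d) = 00000011000000110000001100000011
  (b & (c & d)) = 00000000000000110000000000000011
  ~d = 11001100110011001100110011001100
  (~d | e) = 11011101110111011101110111011101
  ~a = 11111111111111110000000000000000
  ~e = 10101010101010101010101010101010
  (~a | ~e) = 11111111111111111010101010101010
  ((~d | e) & (~a | ~e)) = 11011101110111011000100010001000
  (((~d | e) & (~a | ~e)) | a) = 11011101110111011111111111111111
  ((b & (c & d)) & (((~d | e) & (~a | ~e)) | a)) = 00000000000000010000000000000011

((b & (c & d)) & (((~d | e) & (~a | ~e)) | a))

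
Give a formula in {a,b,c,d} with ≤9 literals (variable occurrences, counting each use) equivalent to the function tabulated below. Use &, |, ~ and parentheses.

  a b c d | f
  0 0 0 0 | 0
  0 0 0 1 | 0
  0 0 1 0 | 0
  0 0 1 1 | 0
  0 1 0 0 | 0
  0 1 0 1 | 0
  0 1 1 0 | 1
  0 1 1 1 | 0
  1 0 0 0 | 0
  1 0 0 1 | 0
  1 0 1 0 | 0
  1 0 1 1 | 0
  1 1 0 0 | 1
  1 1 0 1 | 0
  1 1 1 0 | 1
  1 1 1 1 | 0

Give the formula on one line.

  ~c = 1100110011001100
  (b | ~c) = 1100111111001111
  (c | a) = 0011001111111111
  ((b | ~c) & (c | a)) = 0000001111001111
  (((b | ~c) & (c | a)) | d) = 0101011111011111
  ~d = 1010101010101010
  ((((b | ~c) & (c | a)) | d) & ~d) = 0000001010001010
  (((((b | ~c) & (c | a)) | d) & ~d) & b) = 0000001000001010

(((((b | ~c) & (c | a)) | d) & ~d) & b)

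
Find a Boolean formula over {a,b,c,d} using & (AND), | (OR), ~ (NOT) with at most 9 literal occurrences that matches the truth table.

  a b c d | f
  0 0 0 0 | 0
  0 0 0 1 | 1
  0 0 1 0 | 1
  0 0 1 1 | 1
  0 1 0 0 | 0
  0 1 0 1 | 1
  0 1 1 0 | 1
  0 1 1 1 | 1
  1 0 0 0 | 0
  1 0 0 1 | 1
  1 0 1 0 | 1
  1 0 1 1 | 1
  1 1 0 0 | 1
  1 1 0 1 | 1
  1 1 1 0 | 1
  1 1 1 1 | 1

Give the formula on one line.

((d | ((~c & b) & (~b | a))) | (c | d))

  ~c = 1100110011001100
  (~c & b) = 0000110000001100
  ~b = 1111000011110000
  (~b | a) = 1111000011111111
  ((~c & b) & (~b | a)) = 0000000000001100
  (d | ((~c & b) & (~b | a))) = 0101010101011101
  (c | d) = 0111011101110111
  ((d | ((~c & b) & (~b | a))) | (c | d)) = 0111011101111111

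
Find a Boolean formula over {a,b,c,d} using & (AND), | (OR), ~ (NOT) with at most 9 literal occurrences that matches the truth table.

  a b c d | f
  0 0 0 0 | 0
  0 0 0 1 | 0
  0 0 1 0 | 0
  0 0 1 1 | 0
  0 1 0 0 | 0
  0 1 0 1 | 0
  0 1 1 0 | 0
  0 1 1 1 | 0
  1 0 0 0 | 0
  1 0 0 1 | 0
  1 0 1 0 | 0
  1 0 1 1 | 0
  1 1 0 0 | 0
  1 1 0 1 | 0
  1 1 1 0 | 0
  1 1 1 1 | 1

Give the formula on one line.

  ~c = 1100110011001100
  (b | ~c) = 1100111111001111
  (d & (b | ~c)) = 0100010101000101
  (d & b) = 0000010100000101
  (c & (d & b)) = 0000000100000001
  (a & c) = 0000000000110011
  ((c & (d & b)) | (a & c)) = 0000000100110011
  ((d & (b | ~c)) & ((c & (d & b)) | (a & c))) = 0000000100000001
  (a & ((d & (b | ~c)) & ((c & (d & b)) | (a & c)))) = 0000000000000001

(a & ((d & (b | ~c)) & ((c & (d & b)) | (a & c))))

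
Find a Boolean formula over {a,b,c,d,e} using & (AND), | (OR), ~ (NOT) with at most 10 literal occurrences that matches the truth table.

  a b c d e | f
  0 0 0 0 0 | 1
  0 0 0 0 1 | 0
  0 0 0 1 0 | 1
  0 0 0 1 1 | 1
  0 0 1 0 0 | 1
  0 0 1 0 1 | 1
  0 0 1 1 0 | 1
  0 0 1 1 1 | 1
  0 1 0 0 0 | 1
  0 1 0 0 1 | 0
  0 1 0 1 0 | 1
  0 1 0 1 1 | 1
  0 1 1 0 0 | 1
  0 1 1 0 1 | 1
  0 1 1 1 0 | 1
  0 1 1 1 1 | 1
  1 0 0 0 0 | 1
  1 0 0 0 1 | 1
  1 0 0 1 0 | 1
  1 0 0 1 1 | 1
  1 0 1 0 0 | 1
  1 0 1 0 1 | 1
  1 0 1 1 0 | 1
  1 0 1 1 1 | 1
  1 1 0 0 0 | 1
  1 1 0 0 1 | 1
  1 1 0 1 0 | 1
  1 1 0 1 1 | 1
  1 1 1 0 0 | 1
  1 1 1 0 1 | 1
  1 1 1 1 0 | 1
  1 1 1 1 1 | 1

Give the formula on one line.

((~e | ((a & b) | c)) | ((~c & d) | (a & e)))

  ~e = 10101010101010101010101010101010
  (a & b) = 00000000000000000000000011111111
  ((a & b) | c) = 00001111000011110000111111111111
  (~e | ((a & b) | c)) = 10101111101011111010111111111111
  ~c = 11110000111100001111000011110000
  (~c & d) = 00110000001100000011000000110000
  (a & e) = 00000000000000000101010101010101
  ((~c & d) | (a & e)) = 00110000001100000111010101110101
  ((~e | ((a & b) | c)) | ((~c & d) | (a & e))) = 10111111101111111111111111111111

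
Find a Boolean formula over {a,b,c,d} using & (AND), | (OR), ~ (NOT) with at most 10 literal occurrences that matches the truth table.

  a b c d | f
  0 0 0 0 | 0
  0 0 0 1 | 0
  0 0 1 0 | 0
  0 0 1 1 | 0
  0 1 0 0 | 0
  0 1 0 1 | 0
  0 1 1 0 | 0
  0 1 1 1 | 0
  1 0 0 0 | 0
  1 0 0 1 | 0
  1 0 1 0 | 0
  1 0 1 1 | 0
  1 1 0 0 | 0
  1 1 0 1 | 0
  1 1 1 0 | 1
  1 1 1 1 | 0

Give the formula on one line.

(b & ((d | (a & (c | ~d))) & (c & ~d)))

  ~d = 1010101010101010
  (c | ~d) = 1011101110111011
  (a & (c | ~d)) = 0000000010111011
  (d | (a & (c | ~d))) = 0101010111111111
  (c & ~d) = 0010001000100010
  ((d | (a & (c | ~d))) & (c & ~d)) = 0000000000100010
  (b & ((d | (a & (c | ~d))) & (c & ~d))) = 0000000000000010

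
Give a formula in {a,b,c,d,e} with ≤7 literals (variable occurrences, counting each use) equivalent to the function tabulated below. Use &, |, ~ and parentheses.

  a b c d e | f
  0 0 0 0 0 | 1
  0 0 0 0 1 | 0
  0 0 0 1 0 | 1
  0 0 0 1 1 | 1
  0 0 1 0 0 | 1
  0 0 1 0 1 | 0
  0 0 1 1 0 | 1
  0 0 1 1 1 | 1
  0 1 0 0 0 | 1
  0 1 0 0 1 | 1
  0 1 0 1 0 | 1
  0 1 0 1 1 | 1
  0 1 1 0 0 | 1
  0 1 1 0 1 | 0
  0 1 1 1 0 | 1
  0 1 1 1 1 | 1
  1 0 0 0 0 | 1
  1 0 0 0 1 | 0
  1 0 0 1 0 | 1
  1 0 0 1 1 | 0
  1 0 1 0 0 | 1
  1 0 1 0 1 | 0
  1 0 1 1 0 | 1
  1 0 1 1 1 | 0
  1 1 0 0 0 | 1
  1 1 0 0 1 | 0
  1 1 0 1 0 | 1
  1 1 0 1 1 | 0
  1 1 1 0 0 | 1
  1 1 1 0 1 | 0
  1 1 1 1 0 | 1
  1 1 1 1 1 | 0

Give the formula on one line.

(~e | ((((~a & ~d) & ~c) & b) | (d & ~a)))

  ~e = 10101010101010101010101010101010
  ~a = 11111111111111110000000000000000
  ~d = 11001100110011001100110011001100
  (~a & ~d) = 11001100110011000000000000000000
  ~c = 11110000111100001111000011110000
  ((~a & ~d) & ~c) = 11000000110000000000000000000000
  (((~a & ~d) & ~c) & b) = 00000000110000000000000000000000
  (d & ~a) = 00110011001100110000000000000000
  ((((~a & ~d) & ~c) & b) | (d & ~a)) = 00110011111100110000000000000000
  (~e | ((((~a & ~d) & ~c) & b) | (d & ~a))) = 10111011111110111010101010101010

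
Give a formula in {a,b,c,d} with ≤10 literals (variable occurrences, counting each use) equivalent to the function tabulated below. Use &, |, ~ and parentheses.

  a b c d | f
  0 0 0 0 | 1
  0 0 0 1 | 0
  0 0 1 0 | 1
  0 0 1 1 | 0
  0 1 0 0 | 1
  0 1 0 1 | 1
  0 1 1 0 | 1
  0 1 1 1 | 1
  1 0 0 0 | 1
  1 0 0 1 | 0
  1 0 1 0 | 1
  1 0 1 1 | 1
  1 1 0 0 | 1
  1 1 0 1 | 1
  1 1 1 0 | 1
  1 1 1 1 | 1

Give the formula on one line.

((~d | b) | ((a | ~d) & ((a & ~d) | (c & d))))

  ~d = 1010101010101010
  (~d | b) = 1010111110101111
  (a | ~d) = 1010101011111111
  (a & ~d) = 0000000010101010
  (c & d) = 0001000100010001
  ((a & ~d) | (c & d)) = 0001000110111011
  ((a | ~d) & ((a & ~d) | (c & d))) = 0000000010111011
  ((~d | b) | ((a | ~d) & ((a & ~d) | (c & d)))) = 1010111110111111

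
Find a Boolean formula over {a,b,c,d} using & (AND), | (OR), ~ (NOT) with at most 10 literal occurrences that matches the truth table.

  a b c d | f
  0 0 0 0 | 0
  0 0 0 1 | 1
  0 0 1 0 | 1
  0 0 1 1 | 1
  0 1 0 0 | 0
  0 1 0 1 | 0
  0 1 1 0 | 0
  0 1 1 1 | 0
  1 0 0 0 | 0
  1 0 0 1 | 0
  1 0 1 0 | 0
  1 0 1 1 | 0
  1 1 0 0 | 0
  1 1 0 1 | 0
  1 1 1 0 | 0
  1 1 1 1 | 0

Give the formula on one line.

((~b & ((a & (b & c)) | ((c & ~b) | d))) & ~a)

  ~b = 1111000011110000
  (b & c) = 0000001100000011
  (a & (b & c)) = 0000000000000011
  (c & ~b) = 0011000000110000
  ((c & ~b) | d) = 0111010101110101
  ((a & (b & c)) | ((c & ~b) | d)) = 0111010101110111
  (~b & ((a & (b & c)) | ((c & ~b) | d))) = 0111000001110000
  ~a = 1111111100000000
  ((~b & ((a & (b & c)) | ((c & ~b) | d))) & ~a) = 0111000000000000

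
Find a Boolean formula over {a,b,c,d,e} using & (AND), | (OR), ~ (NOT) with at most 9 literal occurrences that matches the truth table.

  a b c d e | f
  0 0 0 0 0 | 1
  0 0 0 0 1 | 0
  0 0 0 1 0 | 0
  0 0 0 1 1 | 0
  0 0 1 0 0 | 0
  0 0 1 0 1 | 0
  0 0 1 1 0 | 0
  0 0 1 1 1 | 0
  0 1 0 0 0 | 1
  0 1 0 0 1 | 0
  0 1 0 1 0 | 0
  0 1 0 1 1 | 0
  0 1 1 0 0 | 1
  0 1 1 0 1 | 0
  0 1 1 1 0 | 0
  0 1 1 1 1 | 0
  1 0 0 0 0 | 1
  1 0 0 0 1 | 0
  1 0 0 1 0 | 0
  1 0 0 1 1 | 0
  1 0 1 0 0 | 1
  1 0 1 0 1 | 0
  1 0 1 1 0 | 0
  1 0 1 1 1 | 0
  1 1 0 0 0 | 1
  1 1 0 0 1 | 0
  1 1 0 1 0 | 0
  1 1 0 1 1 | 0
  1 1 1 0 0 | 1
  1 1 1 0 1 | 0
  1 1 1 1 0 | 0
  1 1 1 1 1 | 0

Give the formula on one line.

((((e | c) & a) | (b | ~c)) & (~d & (~e | (e & d))))

  (e | c) = 01011111010111110101111101011111
  ((e | c) & a) = 00000000000000000101111101011111
  ~c = 11110000111100001111000011110000
  (b | ~c) = 11110000111111111111000011111111
  (((e | c) & a) | (b | ~c)) = 11110000111111111111111111111111
  ~d = 11001100110011001100110011001100
  ~e = 10101010101010101010101010101010
  (e & d) = 00010001000100010001000100010001
  (~e | (e & d)) = 10111011101110111011101110111011
  (~d & (~e | (e & d))) = 10001000100010001000100010001000
  ((((e | c) & a) | (b | ~c)) & (~d & (~e | (e & d)))) = 10000000100010001000100010001000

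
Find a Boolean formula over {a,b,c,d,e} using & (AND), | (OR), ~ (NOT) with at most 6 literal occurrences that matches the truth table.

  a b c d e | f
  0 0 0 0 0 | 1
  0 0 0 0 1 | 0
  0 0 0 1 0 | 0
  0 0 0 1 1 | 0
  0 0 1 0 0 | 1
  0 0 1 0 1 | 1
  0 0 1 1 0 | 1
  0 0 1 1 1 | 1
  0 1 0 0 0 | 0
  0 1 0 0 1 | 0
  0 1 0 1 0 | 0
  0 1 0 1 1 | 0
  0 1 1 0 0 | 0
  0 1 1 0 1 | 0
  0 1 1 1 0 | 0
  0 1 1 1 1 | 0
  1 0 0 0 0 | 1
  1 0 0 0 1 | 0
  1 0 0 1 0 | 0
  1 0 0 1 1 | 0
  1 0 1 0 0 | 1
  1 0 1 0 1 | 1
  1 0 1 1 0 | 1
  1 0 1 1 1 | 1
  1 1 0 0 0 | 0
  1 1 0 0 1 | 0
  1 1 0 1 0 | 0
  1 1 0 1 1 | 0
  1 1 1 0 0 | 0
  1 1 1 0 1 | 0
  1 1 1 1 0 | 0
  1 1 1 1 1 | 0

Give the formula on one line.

(((~e & ~d) | c) & ~b)

  ~e = 10101010101010101010101010101010
  ~d = 11001100110011001100110011001100
  (~e & ~d) = 10001000100010001000100010001000
  ((~e & ~d) | c) = 10001111100011111000111110001111
  ~b = 11111111000000001111111100000000
  (((~e & ~d) | c) & ~b) = 10001111000000001000111100000000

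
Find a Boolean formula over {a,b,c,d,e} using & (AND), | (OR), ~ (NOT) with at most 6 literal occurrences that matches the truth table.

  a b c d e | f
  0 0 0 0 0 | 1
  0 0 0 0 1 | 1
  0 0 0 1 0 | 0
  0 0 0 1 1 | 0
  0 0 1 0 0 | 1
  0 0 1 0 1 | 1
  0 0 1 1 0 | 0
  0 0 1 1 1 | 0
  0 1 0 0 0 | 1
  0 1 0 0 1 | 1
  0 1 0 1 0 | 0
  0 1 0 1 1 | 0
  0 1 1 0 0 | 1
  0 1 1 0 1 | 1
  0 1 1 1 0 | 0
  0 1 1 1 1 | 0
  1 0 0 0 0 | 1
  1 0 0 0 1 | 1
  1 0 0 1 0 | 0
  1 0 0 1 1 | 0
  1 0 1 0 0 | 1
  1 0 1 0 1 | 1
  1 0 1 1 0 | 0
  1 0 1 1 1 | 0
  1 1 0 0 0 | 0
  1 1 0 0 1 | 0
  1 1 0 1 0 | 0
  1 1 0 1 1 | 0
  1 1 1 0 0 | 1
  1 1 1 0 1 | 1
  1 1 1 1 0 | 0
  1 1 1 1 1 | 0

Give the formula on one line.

(~d & ((~a | c) | ~b))

  ~d = 11001100110011001100110011001100
  ~a = 11111111111111110000000000000000
  (~a | c) = 11111111111111110000111100001111
  ~b = 11111111000000001111111100000000
  ((~a | c) | ~b) = 11111111111111111111111100001111
  (~d & ((~a | c) | ~b)) = 11001100110011001100110000001100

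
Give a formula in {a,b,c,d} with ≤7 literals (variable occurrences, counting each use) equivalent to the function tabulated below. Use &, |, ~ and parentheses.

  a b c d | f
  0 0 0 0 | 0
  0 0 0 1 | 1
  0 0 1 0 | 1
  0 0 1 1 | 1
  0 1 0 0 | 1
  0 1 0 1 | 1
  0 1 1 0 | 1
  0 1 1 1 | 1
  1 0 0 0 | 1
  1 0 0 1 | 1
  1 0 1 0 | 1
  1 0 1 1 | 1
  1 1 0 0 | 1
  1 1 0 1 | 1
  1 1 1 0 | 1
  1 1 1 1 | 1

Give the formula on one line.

  (c | d) = 0111011101110111
  (b | (c | d)) = 0111111101111111
  (a | (b | (c | d))) = 0111111111111111

(a | (b | (c | d)))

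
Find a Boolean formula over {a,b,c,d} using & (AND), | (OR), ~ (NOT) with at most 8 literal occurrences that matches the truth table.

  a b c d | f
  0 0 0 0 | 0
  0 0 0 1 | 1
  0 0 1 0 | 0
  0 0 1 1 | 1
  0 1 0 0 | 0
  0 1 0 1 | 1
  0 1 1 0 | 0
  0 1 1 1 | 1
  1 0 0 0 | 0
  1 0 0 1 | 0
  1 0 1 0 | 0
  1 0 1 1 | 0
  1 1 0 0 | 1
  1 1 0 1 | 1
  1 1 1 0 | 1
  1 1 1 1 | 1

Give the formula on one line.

((a & (b & (~c | a))) | (d & ~a))

  ~c = 1100110011001100
  (~c | a) = 1100110011111111
  (b & (~c | a)) = 0000110000001111
  (a & (b & (~c | a))) = 0000000000001111
  ~a = 1111111100000000
  (d & ~a) = 0101010100000000
  ((a & (b & (~c | a))) | (d & ~a)) = 0101010100001111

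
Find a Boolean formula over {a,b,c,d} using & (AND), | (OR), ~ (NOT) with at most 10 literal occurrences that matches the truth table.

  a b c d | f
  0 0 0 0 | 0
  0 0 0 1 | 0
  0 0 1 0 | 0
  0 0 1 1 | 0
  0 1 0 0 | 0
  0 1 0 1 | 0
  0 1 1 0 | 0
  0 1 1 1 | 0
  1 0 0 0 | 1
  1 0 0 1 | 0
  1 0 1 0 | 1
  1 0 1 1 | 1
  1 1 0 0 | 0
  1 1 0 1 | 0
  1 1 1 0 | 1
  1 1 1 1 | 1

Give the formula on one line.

(((~b & ~d) | (~a | c)) & ((~d | c) & a))

  ~b = 1111000011110000
  ~d = 1010101010101010
  (~b & ~d) = 1010000010100000
  ~a = 1111111100000000
  (~a | c) = 1111111100110011
  ((~b & ~d) | (~a | c)) = 1111111110110011
  (~d | c) = 1011101110111011
  ((~d | c) & a) = 0000000010111011
  (((~b & ~d) | (~a | c)) & ((~d | c) & a)) = 0000000010110011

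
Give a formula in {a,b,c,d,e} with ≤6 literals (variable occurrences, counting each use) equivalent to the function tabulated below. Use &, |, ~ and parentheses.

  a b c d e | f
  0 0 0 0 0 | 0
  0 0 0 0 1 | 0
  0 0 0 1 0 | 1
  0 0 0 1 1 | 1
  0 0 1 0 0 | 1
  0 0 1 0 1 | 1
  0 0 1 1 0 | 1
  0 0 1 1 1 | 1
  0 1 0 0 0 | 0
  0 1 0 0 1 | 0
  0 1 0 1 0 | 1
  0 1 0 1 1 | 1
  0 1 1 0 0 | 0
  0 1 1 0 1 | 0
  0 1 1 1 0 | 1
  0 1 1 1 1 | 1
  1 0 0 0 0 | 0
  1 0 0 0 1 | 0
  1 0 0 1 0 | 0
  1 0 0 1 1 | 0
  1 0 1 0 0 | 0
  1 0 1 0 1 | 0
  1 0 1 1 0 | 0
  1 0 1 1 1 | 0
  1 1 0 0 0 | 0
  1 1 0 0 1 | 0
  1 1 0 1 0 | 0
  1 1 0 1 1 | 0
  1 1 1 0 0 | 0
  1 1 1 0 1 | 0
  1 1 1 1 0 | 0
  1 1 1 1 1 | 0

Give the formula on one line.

  ~b = 11111111000000001111111100000000
  (d | ~b) = 11111111001100111111111100110011
  ~a = 11111111111111110000000000000000
  (c | b) = 00001111111111110000111111111111
  ((c | b) | d) = 00111111111111110011111111111111
  (~a & ((c | b) | d)) = 00111111111111110000000000000000
  ((d | ~b) & (~a & ((c | b) | d))) = 00111111001100110000000000000000

((d | ~b) & (~a & ((c | b) | d)))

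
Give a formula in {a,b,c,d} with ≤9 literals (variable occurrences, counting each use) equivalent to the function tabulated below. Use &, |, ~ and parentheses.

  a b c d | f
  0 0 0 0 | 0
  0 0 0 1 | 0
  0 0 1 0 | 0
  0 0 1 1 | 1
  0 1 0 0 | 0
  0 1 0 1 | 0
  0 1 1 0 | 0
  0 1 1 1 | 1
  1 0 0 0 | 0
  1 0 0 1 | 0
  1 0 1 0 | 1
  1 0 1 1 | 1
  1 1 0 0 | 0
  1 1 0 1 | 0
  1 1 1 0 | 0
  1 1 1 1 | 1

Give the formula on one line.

((c & (a | d)) & (~c | (~b | (d | (c & ~b)))))

  (a | d) = 0101010111111111
  (c & (a | d)) = 0001000100110011
  ~c = 1100110011001100
  ~b = 1111000011110000
  (c & ~b) = 0011000000110000
  (d | (c & ~b)) = 0111010101110101
  (~b | (d | (c & ~b))) = 1111010111110101
  (~c | (~b | (d | (c & ~b)))) = 1111110111111101
  ((c & (a | d)) & (~c | (~b | (d | (c & ~b))))) = 0001000100110001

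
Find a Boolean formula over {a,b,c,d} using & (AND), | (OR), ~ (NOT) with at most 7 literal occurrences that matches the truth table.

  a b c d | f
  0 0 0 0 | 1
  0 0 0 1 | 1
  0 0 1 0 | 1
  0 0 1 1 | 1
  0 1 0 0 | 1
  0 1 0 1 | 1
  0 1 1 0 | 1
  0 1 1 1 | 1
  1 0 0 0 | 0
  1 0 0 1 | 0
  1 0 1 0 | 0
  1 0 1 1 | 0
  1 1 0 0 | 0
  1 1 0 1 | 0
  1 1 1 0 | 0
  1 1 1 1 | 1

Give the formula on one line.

(((b & (c | ~b)) & ((~a | b) & d)) | ~a)

  ~b = 1111000011110000
  (c | ~b) = 1111001111110011
  (b & (c | ~b)) = 0000001100000011
  ~a = 1111111100000000
  (~a | b) = 1111111100001111
  ((~a | b) & d) = 0101010100000101
  ((b & (c | ~b)) & ((~a | b) & d)) = 0000000100000001
  (((b & (c | ~b)) & ((~a | b) & d)) | ~a) = 1111111100000001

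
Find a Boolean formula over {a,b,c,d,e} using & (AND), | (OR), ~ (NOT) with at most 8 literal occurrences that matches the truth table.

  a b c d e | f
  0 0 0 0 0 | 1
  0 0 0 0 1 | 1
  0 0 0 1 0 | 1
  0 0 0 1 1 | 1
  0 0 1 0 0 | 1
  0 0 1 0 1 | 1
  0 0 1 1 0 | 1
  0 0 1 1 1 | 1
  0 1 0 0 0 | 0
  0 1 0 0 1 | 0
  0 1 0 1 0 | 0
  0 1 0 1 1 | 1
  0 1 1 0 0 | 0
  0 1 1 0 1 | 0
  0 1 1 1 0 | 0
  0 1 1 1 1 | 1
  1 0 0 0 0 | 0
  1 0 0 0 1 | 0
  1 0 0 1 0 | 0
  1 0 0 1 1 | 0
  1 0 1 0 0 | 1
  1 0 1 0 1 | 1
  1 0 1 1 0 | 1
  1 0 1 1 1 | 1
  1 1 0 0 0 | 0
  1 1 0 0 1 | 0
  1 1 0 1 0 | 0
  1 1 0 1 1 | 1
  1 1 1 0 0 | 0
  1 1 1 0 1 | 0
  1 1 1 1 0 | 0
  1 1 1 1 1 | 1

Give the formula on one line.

  ~b = 11111111000000001111111100000000
  (e | ~b) = 11111111010101011111111101010101
  (~b | d) = 11111111001100111111111100110011
  ((e | ~b) & (~b | d)) = 11111111000100011111111100010001
  ~a = 11111111111111110000000000000000
  (~a | c) = 11111111111111110000111100001111
  ((~a | c) | b) = 11111111111111110000111111111111
  (((e | ~b) & (~b | d)) & ((~a | c) | b)) = 11111111000100010000111100010001

(((e | ~b) & (~b | d)) & ((~a | c) | b))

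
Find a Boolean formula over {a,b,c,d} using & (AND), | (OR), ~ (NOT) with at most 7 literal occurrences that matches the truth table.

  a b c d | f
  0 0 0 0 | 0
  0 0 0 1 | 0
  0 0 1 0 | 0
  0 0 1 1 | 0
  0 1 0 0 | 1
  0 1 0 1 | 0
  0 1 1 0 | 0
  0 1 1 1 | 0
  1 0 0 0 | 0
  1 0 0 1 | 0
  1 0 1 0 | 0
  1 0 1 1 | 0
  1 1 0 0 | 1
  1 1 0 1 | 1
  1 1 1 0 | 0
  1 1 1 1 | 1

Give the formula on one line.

  ~d = 1010101010101010
  (a | ~d) = 1010101011111111
  (b & (a | ~d)) = 0000101000001111
  ~c = 1100110011001100
  (~c | d) = 1101110111011101
  ((b & (a | ~d)) & (~c | d)) = 0000100000001101

((b & (a | ~d)) & (~c | d))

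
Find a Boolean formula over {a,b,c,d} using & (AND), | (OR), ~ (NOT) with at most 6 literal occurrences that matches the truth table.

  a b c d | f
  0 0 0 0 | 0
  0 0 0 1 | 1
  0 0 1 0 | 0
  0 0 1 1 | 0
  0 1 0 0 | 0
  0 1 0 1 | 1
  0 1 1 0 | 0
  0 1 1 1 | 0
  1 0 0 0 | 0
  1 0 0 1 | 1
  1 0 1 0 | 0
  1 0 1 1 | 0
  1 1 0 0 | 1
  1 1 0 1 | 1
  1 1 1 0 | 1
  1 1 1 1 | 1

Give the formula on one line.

((~c & d) | (a & b))

  ~c = 1100110011001100
  (~c & d) = 0100010001000100
  (a & b) = 0000000000001111
  ((~c & d) | (a & b)) = 0100010001001111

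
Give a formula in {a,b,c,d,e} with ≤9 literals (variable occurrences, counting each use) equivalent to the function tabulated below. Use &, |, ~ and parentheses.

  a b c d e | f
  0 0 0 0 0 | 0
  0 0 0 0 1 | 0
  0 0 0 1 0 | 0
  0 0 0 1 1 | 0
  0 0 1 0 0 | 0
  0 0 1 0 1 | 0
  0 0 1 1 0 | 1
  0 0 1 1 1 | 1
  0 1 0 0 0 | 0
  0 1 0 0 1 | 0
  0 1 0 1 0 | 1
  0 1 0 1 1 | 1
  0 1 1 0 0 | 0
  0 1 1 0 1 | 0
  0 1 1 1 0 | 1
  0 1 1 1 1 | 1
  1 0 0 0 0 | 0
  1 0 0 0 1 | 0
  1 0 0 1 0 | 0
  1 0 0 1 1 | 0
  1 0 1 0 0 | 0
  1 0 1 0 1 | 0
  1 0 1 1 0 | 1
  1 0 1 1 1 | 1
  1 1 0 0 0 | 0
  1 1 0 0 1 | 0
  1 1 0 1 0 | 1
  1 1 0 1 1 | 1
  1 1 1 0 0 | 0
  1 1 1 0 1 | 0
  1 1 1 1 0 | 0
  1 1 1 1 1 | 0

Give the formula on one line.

  ~c = 11110000111100001111000011110000
  ~b = 11111111000000001111111100000000
  (d & ~b) = 00110011000000000011001100000000
  ~a = 11111111111111110000000000000000
  ((d & ~b) | ~a) = 11111111111111110011001100000000
  (a | d) = 00110011001100111111111111111111
  (((d & ~b) | ~a) & (a | d)) = 00110011001100110011001100000000
  (~c | (((d & ~b) | ~a) & (a | d))) = 11110011111100111111001111110000
  (b | c) = 00001111111111110000111111111111
  ((b | c) & d) = 00000011001100110000001100110011
  ((~c | (((d & ~b) | ~a) & (a | d))) & ((b | c) & d)) = 00000011001100110000001100110000

((~c | (((d & ~b) | ~a) & (a | d))) & ((b | c) & d))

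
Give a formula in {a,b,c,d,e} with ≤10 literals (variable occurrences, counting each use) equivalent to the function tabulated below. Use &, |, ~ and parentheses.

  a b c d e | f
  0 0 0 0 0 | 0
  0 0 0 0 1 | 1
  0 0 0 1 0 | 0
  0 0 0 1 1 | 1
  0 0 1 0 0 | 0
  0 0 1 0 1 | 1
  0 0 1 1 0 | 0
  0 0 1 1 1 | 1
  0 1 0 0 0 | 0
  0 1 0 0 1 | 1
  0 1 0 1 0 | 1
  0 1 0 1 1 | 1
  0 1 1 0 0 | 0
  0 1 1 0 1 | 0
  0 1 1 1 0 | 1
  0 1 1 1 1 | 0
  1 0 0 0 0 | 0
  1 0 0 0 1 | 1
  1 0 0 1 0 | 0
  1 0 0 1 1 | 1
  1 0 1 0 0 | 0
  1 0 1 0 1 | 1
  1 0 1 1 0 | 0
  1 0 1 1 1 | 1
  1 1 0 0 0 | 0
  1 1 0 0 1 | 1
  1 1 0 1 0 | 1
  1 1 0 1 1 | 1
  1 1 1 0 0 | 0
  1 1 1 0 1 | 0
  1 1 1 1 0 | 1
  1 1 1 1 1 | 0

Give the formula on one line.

  ~e = 10101010101010101010101010101010
  (~e & b) = 00000000101010100000000010101010
  ~c = 11110000111100001111000011110000
  (~c & e) = 01010000010100000101000001010000
  (b & (~c & e)) = 00000000010100000000000001010000
  ~b = 11111111000000001111111100000000
  (e & ~b) = 01010101000000000101010100000000
  ((b & (~c & e)) | (e & ~b)) = 01010101010100000101010101010000
  ((~e & b) | ((b & (~c & e)) | (e & ~b))) = 01010101111110100101010111111010
  (d | e) = 01110111011101110111011101110111
  (((~e & b) | ((b & (~c & e)) | (e & ~b))) & (d | e)) = 01010101011100100101010101110010

(((~e & b) | ((b & (~c & e)) | (e & ~b))) & (d | e))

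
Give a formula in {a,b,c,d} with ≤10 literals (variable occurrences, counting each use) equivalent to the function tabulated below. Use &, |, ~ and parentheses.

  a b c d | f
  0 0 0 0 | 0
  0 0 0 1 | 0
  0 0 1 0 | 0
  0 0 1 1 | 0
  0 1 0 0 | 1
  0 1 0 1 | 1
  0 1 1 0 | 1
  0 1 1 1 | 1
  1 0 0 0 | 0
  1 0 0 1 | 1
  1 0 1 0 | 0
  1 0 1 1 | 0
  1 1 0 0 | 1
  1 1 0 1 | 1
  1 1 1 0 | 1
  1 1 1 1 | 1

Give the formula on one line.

  ~c = 1100110011001100
  (d & a) = 0000000001010101
  (d | b) = 0101111101011111
  ~b = 1111000011110000
  ((d | b) & ~b) = 0101000001010000
  ((d & a) & ((d | b) & ~b)) = 0000000001010000
  (~c & ((d & a) & ((d | b) & ~b))) = 0000000001000000
  (b | (~c & ((d & a) & ((d | b) & ~b)))) = 0000111101001111

(b | (~c & ((d & a) & ((d | b) & ~b))))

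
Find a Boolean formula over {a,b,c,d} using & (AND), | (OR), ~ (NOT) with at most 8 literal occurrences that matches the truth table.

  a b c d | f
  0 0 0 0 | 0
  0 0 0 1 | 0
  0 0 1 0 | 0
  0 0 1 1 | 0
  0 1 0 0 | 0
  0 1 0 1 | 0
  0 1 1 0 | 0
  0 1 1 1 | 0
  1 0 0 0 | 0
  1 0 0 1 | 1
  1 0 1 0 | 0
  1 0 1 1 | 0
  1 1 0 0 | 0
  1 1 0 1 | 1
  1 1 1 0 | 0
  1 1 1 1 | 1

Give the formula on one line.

(((d & ~c) | b) & (a & d))

  ~c = 1100110011001100
  (d & ~c) = 0100010001000100
  ((d & ~c) | b) = 0100111101001111
  (a & d) = 0000000001010101
  (((d & ~c) | b) & (a & d)) = 0000000001000101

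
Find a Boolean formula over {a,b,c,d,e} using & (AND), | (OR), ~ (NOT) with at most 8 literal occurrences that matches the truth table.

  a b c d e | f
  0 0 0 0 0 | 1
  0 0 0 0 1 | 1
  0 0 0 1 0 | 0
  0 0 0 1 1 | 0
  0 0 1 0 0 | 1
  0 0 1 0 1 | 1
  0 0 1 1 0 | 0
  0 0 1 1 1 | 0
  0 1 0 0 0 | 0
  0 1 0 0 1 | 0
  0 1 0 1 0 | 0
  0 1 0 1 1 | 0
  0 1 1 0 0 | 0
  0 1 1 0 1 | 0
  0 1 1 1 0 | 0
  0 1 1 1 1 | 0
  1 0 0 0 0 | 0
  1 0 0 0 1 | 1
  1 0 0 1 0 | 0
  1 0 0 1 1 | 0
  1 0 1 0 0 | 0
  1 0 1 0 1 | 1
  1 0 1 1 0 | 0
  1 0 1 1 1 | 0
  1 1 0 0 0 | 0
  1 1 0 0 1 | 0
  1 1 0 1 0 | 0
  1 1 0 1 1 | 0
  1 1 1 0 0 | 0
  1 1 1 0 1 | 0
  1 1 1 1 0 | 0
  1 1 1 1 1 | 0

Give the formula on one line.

  (a & e) = 00000000000000000101010101010101
  ~a = 11111111111111110000000000000000
  ((a & e) | ~a) = 11111111111111110101010101010101
  ~d = 11001100110011001100110011001100
  (((a & e) | ~a) & ~d) = 11001100110011000100010001000100
  ~b = 11111111000000001111111100000000
  (~b & ~d) = 11001100000000001100110000000000
  ((((a & e) | ~a) & ~d) & (~b & ~d)) = 11001100000000000100010000000000

((((a & e) | ~a) & ~d) & (~b & ~d))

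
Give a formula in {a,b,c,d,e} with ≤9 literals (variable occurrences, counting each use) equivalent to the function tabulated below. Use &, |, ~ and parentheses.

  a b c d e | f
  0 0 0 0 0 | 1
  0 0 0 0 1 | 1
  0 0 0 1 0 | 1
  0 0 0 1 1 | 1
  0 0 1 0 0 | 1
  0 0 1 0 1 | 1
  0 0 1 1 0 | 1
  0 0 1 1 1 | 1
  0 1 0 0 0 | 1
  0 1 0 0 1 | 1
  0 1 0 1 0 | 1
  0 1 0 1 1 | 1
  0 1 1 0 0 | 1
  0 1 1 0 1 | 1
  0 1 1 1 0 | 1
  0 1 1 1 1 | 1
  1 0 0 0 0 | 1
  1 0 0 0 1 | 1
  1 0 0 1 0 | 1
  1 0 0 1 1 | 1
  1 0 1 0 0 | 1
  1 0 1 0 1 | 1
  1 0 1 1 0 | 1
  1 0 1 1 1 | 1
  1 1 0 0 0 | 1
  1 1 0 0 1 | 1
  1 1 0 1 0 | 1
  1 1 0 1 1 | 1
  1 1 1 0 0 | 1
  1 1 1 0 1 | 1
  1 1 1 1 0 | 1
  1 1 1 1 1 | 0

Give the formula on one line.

((~a & (c | b)) | (((~b | ~d) & c) | (~c | (~d | ~e))))

  ~a = 11111111111111110000000000000000
  (c | b) = 00001111111111110000111111111111
  (~a & (c | b)) = 00001111111111110000000000000000
  ~b = 11111111000000001111111100000000
  ~d = 11001100110011001100110011001100
  (~b | ~d) = 11111111110011001111111111001100
  ((~b | ~d) & c) = 00001111000011000000111100001100
  ~c = 11110000111100001111000011110000
  ~e = 10101010101010101010101010101010
  (~d | ~e) = 11101110111011101110111011101110
  (~c | (~d | ~e)) = 11111110111111101111111011111110
  (((~b | ~d) & c) | (~c | (~d | ~e))) = 11111111111111101111111111111110
  ((~a & (c | b)) | (((~b | ~d) & c) | (~c | (~d | ~e)))) = 11111111111111111111111111111110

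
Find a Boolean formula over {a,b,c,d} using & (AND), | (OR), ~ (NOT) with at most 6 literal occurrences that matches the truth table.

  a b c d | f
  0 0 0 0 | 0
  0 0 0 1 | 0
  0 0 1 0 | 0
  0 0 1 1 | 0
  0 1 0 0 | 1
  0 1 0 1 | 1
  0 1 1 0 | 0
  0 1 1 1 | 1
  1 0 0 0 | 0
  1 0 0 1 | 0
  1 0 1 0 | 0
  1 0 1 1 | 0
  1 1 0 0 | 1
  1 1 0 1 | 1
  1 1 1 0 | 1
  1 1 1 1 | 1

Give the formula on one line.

  ~c = 1100110011001100
  (d | ~c) = 1101110111011101
  ((d | ~c) | a) = 1101110111111111
  (((d | ~c) | a) & b) = 0000110100001111

(((d | ~c) | a) & b)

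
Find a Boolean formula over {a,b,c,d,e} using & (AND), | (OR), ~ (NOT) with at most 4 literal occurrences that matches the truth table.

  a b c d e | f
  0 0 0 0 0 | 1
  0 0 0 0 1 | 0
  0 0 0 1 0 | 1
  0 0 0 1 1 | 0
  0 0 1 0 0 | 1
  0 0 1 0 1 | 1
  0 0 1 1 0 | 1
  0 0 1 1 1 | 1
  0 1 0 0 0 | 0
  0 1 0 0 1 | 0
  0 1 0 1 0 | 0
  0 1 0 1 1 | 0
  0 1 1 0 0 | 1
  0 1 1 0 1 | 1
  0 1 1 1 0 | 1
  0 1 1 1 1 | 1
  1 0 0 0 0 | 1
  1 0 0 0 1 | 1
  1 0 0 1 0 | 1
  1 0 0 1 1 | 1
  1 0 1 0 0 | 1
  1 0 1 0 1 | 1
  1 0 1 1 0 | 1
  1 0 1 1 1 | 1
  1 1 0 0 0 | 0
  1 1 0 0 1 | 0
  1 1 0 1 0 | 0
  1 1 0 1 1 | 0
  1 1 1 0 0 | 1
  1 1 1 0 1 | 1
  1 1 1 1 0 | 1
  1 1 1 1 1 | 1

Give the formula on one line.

  ~e = 10101010101010101010101010101010
  (a | ~e) = 10101010101010101111111111111111
  ~b = 11111111000000001111111100000000
  ((a | ~e) & ~b) = 10101010000000001111111100000000
  (((a | ~e) & ~b) | c) = 10101111000011111111111100001111

(((a | ~e) & ~b) | c)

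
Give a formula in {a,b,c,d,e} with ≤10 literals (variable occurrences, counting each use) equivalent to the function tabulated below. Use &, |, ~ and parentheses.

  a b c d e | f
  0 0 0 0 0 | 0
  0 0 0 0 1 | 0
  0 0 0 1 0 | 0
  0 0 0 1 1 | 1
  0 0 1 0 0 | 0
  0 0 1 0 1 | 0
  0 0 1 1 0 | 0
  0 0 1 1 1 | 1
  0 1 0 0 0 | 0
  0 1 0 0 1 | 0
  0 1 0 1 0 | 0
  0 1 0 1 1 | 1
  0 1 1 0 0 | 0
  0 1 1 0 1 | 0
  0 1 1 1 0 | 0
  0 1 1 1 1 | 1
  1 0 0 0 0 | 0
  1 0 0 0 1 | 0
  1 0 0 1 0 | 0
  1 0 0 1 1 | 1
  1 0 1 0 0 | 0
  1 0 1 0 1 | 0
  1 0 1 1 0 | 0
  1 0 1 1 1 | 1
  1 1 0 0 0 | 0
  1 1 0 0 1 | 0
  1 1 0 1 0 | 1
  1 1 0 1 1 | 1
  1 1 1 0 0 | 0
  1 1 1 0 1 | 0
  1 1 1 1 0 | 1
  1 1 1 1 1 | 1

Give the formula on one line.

  ~a = 11111111111111110000000000000000
  (~a | d) = 11111111111111110011001100110011
  ((~a | d) & e) = 01010101010101010001000100010001
  (b | ((~a | d) & e)) = 01010101111111110001000111111111
  ~d = 11001100110011001100110011001100
  (~d | a) = 11001100110011001111111111111111
  ((~d | a) | e) = 11011101110111011111111111111111
  ((b | ((~a | d) & e)) & ((~d | a) | e)) = 01010101110111010001000111111111
  (d & ((b | ((~a | d) & e)) & ((~d | a) | e))) = 00010001000100010001000100110011

(d & ((b | ((~a | d) & e)) & ((~d | a) | e)))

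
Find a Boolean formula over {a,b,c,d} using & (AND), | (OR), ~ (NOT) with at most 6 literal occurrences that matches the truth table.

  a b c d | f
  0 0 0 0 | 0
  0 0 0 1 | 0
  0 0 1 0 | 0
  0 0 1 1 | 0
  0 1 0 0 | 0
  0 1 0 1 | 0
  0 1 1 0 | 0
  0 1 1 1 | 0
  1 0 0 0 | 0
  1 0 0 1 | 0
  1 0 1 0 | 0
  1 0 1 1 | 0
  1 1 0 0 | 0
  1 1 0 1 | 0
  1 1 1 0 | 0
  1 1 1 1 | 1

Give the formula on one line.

(((b & a) & d) & c)

  (b & a) = 0000000000001111
  ((b & a) & d) = 0000000000000101
  (((b & a) & d) & c) = 0000000000000001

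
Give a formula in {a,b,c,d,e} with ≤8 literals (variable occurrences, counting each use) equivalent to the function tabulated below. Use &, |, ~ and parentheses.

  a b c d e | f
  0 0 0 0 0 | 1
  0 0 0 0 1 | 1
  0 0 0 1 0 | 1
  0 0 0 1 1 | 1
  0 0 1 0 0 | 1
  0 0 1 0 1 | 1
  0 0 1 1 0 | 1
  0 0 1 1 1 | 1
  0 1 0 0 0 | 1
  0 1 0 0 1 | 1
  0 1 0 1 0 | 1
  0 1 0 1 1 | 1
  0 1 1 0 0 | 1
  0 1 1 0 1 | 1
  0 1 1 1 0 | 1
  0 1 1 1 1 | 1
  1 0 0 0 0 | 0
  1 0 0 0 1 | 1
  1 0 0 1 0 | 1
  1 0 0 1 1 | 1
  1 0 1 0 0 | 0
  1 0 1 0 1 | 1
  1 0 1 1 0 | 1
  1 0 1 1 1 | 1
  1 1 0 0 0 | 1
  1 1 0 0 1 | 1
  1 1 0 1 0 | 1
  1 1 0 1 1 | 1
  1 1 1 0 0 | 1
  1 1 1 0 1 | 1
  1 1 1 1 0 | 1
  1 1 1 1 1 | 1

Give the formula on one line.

(((d | (e & c)) | e) | (~a | b))

  (e & c) = 00000101000001010000010100000101
  (d | (e & c)) = 00110111001101110011011100110111
  ((d | (e & c)) | e) = 01110111011101110111011101110111
  ~a = 11111111111111110000000000000000
  (~a | b) = 11111111111111110000000011111111
  (((d | (e & c)) | e) | (~a | b)) = 11111111111111110111011111111111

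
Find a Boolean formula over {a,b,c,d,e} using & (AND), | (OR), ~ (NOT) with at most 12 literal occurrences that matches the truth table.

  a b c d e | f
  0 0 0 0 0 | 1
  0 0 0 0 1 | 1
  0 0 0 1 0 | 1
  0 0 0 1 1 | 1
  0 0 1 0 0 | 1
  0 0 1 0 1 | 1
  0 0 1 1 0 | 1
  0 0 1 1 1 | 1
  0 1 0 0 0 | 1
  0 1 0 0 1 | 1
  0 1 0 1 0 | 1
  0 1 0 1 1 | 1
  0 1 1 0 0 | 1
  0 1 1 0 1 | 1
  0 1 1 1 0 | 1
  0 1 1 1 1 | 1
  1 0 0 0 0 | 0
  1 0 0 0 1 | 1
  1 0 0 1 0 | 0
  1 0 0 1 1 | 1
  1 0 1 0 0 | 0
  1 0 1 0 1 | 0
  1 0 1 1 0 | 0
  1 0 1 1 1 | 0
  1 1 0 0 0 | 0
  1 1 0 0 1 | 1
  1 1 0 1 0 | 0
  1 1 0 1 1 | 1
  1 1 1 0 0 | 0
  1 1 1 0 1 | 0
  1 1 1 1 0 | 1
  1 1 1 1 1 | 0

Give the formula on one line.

(((e | ((b & c) | ~a)) & ((c & (~e & d)) | ~c)) | ~a)

  (b & c) = 00000000000011110000000000001111
  ~a = 11111111111111110000000000000000
  ((b & c) | ~a) = 11111111111111110000000000001111
  (e | ((b & c) | ~a)) = 11111111111111110101010101011111
  ~e = 10101010101010101010101010101010
  (~e & d) = 00100010001000100010001000100010
  (c & (~e & d)) = 00000010000000100000001000000010
  ~c = 11110000111100001111000011110000
  ((c & (~e & d)) | ~c) = 11110010111100101111001011110010
  ((e | ((b & c) | ~a)) & ((c & (~e & d)) | ~c)) = 11110010111100100101000001010010
  (((e | ((b & c) | ~a)) & ((c & (~e & d)) | ~c)) | ~a) = 11111111111111110101000001010010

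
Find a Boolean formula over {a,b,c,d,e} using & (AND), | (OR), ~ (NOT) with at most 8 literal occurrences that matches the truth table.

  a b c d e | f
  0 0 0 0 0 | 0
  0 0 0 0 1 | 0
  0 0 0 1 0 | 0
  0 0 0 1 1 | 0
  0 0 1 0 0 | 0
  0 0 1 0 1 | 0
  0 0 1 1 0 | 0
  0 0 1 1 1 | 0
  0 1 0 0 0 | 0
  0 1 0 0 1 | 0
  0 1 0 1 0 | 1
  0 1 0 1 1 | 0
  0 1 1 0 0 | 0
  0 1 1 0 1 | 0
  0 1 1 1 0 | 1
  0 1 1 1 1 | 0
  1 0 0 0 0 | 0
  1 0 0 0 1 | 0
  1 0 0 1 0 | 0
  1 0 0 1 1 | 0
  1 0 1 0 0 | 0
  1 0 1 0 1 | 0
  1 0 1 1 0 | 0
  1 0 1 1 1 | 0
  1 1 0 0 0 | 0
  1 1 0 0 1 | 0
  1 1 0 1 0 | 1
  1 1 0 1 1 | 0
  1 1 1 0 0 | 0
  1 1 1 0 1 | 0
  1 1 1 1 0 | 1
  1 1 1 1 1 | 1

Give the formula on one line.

  ~e = 10101010101010101010101010101010
  ~b = 11111111000000001111111100000000
  (~b & e) = 01010101000000000101010100000000
  (c & b) = 00000000000011110000000000001111
  (a & (c & b)) = 00000000000000000000000000001111
  ((~b & e) | (a & (c & b))) = 01010101000000000101010100001111
  (~e | ((~b & e) | (a & (c & b)))) = 11111111101010101111111110101111
  (b & d) = 00000000001100110000000000110011
  ((~e | ((~b & e) | (a & (c & b)))) & (b & d)) = 00000000001000100000000000100011

((~e | ((~b & e) | (a & (c & b)))) & (b & d))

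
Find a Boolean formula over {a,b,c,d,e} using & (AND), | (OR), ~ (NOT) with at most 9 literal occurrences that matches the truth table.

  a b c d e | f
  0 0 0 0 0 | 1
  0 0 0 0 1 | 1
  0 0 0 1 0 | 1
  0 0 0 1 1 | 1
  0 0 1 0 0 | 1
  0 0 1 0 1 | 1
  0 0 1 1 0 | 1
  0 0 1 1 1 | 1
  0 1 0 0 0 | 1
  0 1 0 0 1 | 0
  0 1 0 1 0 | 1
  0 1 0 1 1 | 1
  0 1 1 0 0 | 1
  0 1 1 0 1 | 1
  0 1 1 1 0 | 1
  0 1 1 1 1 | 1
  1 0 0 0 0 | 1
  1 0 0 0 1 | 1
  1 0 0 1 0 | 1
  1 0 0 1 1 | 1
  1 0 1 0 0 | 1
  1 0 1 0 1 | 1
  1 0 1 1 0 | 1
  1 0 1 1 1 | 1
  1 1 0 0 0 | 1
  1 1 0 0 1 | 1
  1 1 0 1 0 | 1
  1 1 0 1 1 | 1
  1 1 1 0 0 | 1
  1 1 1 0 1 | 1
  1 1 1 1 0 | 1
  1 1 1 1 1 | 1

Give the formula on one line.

  ~e = 10101010101010101010101010101010
  (~e | a) = 10101010101010101111111111111111
  ~c = 11110000111100001111000011110000
  (d & ~c) = 00110000001100000011000000110000
  (e & (d & ~c)) = 00010000000100000001000000010000
  (c | (e & (d & ~c))) = 00011111000111110001111100011111
  ((~e | a) | (c | (e & (d & ~c)))) = 10111111101111111111111111111111
  ~b = 11111111000000001111111100000000
  (((~e | a) | (c | (e & (d & ~c)))) | ~b) = 11111111101111111111111111111111

(((~e | a) | (c | (e & (d & ~c)))) | ~b)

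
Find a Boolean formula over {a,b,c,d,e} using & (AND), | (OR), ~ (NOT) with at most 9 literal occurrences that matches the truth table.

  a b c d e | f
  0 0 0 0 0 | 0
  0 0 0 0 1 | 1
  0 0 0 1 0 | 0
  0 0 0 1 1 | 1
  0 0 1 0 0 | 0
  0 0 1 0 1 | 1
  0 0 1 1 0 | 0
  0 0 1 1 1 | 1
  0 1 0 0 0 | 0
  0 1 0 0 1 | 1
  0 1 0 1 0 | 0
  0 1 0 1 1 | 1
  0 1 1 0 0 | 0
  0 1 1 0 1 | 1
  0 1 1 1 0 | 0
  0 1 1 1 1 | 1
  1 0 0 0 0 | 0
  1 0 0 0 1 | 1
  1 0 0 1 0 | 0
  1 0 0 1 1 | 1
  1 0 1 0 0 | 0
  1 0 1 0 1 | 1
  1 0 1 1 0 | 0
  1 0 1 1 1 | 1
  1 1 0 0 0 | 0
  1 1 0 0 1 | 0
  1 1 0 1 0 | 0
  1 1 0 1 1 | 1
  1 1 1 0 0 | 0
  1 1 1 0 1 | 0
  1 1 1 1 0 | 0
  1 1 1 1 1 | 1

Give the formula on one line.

  ~b = 11111111000000001111111100000000
  (d | ~b) = 11111111001100111111111100110011
  ~a = 11111111111111110000000000000000
  (~a | d) = 11111111111111110011001100110011
  ((~a | d) & b) = 00000000111111110000000000110011
  ((d | ~b) | ((~a | d) & b)) = 11111111111111111111111100110011
  (((d | ~b) | ((~a | d) & b)) & e) = 01010101010101010101010100010001

(((d | ~b) | ((~a | d) & b)) & e)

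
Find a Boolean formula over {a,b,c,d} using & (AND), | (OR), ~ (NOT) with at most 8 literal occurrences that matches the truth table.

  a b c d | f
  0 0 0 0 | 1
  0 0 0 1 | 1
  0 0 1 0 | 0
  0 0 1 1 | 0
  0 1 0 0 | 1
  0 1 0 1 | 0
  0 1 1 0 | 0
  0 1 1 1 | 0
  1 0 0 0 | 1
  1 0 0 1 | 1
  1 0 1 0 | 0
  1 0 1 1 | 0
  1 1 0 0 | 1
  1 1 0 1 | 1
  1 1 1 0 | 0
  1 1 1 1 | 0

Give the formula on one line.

((a | ((~d & b) | ~b)) & ~c)

  ~d = 1010101010101010
  (~d & b) = 0000101000001010
  ~b = 1111000011110000
  ((~d & b) | ~b) = 1111101011111010
  (a | ((~d & b) | ~b)) = 1111101011111111
  ~c = 1100110011001100
  ((a | ((~d & b) | ~b)) & ~c) = 1100100011001100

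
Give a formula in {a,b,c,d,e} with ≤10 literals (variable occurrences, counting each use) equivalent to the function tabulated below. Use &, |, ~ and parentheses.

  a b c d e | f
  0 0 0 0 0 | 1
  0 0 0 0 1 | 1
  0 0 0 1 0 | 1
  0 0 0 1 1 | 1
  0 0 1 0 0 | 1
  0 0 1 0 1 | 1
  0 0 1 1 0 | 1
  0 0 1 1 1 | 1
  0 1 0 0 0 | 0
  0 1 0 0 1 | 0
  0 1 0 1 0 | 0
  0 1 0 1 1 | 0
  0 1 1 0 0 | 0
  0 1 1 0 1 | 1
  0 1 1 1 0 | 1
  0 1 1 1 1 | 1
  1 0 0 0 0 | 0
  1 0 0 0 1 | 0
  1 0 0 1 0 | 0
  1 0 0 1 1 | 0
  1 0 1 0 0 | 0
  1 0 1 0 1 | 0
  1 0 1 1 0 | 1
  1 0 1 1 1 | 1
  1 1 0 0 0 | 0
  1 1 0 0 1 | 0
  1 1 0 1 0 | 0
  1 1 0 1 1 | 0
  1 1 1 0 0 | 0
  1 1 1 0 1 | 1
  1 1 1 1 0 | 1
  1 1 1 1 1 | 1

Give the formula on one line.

  ~a = 11111111111111110000000000000000
  ~e = 10101010101010101010101010101010
  (b & ~e) = 00000000101010100000000010101010
  (~a | (b & ~e)) = 11111111111111110000000010101010
  ~b = 11111111000000001111111100000000
  ((~a | (b & ~e)) & ~b) = 11111111000000000000000000000000
  (c & d) = 00000011000000110000001100000011
  (e & b) = 00000000010101010000000001010101
  ((c & d) | (e & b)) = 00000011010101110000001101010111
  (c & ((c & d) | (e & b))) = 00000011000001110000001100000111
  (((~a | (b & ~e)) & ~b) | (c & ((c & d) | (e & b)))) = 11111111000001110000001100000111

(((~a | (b & ~e)) & ~b) | (c & ((c & d) | (e & b))))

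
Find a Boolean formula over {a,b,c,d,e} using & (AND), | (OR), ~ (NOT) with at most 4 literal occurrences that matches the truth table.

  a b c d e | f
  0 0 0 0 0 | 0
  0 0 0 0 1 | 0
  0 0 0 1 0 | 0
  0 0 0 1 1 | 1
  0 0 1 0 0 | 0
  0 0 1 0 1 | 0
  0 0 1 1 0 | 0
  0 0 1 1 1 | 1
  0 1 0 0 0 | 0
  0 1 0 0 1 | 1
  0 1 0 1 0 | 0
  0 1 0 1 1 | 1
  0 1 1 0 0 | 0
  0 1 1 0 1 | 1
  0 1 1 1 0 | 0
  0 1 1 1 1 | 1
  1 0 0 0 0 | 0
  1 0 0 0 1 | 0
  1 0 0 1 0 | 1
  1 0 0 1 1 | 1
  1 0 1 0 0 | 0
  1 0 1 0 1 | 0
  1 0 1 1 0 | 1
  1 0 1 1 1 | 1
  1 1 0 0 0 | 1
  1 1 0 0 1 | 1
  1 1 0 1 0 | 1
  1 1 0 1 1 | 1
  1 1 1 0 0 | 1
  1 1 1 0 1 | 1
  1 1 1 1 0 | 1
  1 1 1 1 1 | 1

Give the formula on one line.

  (a | e) = 01010101010101011111111111111111
  (d | b) = 00110011111111110011001111111111
  ((a | e) & (d | b)) = 00010001010101010011001111111111

((a | e) & (d | b))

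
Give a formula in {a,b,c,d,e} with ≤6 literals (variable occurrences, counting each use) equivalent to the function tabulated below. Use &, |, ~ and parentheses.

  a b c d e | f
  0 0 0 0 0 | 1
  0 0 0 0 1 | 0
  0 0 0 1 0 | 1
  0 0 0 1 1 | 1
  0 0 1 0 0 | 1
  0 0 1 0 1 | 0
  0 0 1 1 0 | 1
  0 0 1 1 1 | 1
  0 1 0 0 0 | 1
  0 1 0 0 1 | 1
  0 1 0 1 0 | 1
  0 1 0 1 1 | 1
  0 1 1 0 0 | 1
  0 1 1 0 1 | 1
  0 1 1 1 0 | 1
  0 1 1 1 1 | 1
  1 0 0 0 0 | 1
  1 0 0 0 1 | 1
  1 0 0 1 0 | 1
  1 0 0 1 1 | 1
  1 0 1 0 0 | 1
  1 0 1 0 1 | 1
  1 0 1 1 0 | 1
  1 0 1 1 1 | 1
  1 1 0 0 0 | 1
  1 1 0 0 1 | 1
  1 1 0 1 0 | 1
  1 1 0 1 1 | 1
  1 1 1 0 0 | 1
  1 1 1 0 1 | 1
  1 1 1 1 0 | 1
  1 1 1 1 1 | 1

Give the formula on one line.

(((~e | b) | (a & e)) | (e & d))

  ~e = 10101010101010101010101010101010
  (~e | b) = 10101010111111111010101011111111
  (a & e) = 00000000000000000101010101010101
  ((~e | b) | (a & e)) = 10101010111111111111111111111111
  (e & d) = 00010001000100010001000100010001
  (((~e | b) | (a & e)) | (e & d)) = 10111011111111111111111111111111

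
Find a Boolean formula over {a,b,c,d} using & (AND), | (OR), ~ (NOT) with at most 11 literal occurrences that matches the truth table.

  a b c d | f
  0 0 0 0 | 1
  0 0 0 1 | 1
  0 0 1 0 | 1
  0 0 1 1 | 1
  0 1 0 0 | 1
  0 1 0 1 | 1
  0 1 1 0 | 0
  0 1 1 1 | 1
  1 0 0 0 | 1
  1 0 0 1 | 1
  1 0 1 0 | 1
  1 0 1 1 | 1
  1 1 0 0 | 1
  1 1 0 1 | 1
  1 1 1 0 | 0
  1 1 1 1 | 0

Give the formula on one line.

(((~c & ~a) | ~b) | ((d & ((~c & d) | ~a)) | ~c))

  ~c = 1100110011001100
  ~a = 1111111100000000
  (~c & ~a) = 1100110000000000
  ~b = 1111000011110000
  ((~c & ~a) | ~b) = 1111110011110000
  (~c & d) = 0100010001000100
  ((~c & d) | ~a) = 1111111101000100
  (d & ((~c & d) | ~a)) = 0101010101000100
  ((d & ((~c & d) | ~a)) | ~c) = 1101110111001100
  (((~c & ~a) | ~b) | ((d & ((~c & d) | ~a)) | ~c)) = 1111110111111100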